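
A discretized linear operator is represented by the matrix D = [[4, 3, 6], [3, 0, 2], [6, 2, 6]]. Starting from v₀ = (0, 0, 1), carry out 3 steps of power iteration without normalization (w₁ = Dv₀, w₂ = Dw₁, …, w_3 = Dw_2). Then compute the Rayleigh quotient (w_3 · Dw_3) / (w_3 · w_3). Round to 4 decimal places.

12.0827

w1 = Dv₀ = (6, 2, 6)
w2 = Dw1 = (66, 30, 76)
w3 = Dw2 = (810, 350, 912)
Dw3 = (9762, 4254, 11032)
w3·Dw3 = 810·9762 + 350·4254 + 912·11032 = 19457304; w3·w3 = 810·810 + 350·350 + 912·912 = 1610344
λ ≈ 19457304/1610344 = 12.0827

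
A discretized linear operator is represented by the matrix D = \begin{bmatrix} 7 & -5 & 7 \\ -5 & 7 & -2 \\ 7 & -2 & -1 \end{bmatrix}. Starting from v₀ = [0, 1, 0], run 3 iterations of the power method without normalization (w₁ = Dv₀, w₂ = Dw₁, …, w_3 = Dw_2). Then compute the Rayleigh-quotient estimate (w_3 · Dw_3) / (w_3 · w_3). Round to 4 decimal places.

w1 = Dv₀ = (7·0 + (-5)·1 + 7·0; (-5)·0 + 7·1 + (-2)·0; 7·0 + (-2)·1 + (-1)·0) = (-5, 7, -2)
w2 = Dw1 = (7·(-5) + (-5)·7 + 7·(-2); (-5)·(-5) + 7·7 + (-2)·(-2); 7·(-5) + (-2)·7 + (-1)·(-2)) = (-84, 78, -47)
w3 = Dw2 = (-1307, 1060, -697)
Dw3 = (-19328, 15349, -10572)
w3·Dw3 = (-1307)·(-19328) + 1060·15349 + (-697)·(-10572) = 48900320; w3·w3 = (-1307)·(-1307) + 1060·1060 + (-697)·(-697) = 3317658
λ ≈ 48900320/3317658 = 14.7394

λ ≈ 14.7394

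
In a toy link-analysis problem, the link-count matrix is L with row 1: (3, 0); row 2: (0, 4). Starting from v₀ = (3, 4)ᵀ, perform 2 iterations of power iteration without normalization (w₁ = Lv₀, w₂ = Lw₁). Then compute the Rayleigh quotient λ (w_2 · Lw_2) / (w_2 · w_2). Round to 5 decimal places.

w1 = Lv₀ = (9, 16)
w2 = Lw1 = (27, 64)
Lw2 = (81, 256)
w2·Lw2 = 27·81 + 64·256 = 18571; w2·w2 = 27·27 + 64·64 = 4825
λ ≈ 18571/4825 = 3.84891

3.84891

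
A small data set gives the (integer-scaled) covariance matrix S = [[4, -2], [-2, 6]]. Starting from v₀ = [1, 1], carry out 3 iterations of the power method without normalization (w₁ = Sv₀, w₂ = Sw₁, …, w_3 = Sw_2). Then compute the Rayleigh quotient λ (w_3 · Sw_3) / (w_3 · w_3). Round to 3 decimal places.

λ ≈ 7.000

w1 = Sv₀ = (4·1 + (-2)·1; (-2)·1 + 6·1) = (2, 4)
w2 = Sw1 = (4·2 + (-2)·4; (-2)·2 + 6·4) = (0, 20)
w3 = Sw2 = (-40, 120)
Sw3 = (-400, 800)
w3·Sw3 = (-40)·(-400) + 120·800 = 112000; w3·w3 = (-40)·(-40) + 120·120 = 16000
λ ≈ 112000/16000 = 7.000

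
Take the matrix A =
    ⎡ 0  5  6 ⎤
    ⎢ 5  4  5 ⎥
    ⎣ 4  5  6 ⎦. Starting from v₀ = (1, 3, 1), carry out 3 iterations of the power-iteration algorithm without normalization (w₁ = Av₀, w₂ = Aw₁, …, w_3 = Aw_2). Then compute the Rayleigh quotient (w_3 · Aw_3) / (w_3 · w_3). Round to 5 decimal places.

13.67307

w1 = Av₀ = (0·1 + 5·3 + 6·1; 5·1 + 4·3 + 5·1; 4·1 + 5·3 + 6·1) = (21, 22, 25)
w2 = Aw1 = (0·21 + 5·22 + 6·25; 5·21 + 4·22 + 5·25; 4·21 + 5·22 + 6·25) = (260, 318, 344)
w3 = Aw2 = (3654, 4292, 4694)
Aw3 = (49624, 58908, 64240)
w3·Aw3 = 3654·49624 + 4292·58908 + 4694·64240 = 735701792; w3·w3 = 3654·3654 + 4292·4292 + 4694·4694 = 53806616
λ ≈ 735701792/53806616 = 13.67307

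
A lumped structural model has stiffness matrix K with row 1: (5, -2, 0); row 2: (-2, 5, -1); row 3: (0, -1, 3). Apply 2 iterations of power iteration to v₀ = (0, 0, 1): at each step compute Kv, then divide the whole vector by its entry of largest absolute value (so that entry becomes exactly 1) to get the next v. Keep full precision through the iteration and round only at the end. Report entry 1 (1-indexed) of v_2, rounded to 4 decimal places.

0.2000

Kv0 = (0.00000, -1.00000, 3.00000); divide by 3.00000 → v1 = (0.00000, -0.33333, 1.00000)
Kv1 = (0.66667, -2.66667, 3.33333); divide by 3.33333 → v2 = (0.20000, -0.80000, 1.00000)
Requested entry of v2: 2/10 = 0.2000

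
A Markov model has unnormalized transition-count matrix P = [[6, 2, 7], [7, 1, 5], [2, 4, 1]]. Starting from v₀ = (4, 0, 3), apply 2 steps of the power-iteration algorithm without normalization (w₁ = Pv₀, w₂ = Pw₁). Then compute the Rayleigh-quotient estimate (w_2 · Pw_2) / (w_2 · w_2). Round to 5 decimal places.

λ ≈ 11.69271

w1 = Pv₀ = (6·4 + 2·0 + 7·3; 7·4 + 1·0 + 5·3; 2·4 + 4·0 + 1·3) = (45, 43, 11)
w2 = Pw1 = (6·45 + 2·43 + 7·11; 7·45 + 1·43 + 5·11; 2·45 + 4·43 + 1·11) = (433, 413, 273)
Pw2 = (5335, 4809, 2791)
w2·Pw2 = 433·5335 + 413·4809 + 273·2791 = 5058115; w2·w2 = 433·433 + 413·413 + 273·273 = 432587
λ ≈ 5058115/432587 = 11.69271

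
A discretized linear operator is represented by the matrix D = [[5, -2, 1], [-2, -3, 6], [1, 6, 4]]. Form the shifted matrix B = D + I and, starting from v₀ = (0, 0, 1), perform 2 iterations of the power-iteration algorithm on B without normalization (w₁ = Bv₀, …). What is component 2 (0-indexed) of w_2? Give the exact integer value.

62

B = D + I has rows (6, -2, 1); (-2, -2, 6); (1, 6, 5)
w1 = Bv₀ = (6·0 + (-2)·0 + 1·1; (-2)·0 + (-2)·0 + 6·1; 1·0 + 6·0 + 5·1) = (1, 6, 5)
w2 = Bw1 = (6·1 + (-2)·6 + 1·5; (-2)·1 + (-2)·6 + 6·5; 1·1 + 6·6 + 5·5) = (-1, 16, 62)
Requested component of w2: 62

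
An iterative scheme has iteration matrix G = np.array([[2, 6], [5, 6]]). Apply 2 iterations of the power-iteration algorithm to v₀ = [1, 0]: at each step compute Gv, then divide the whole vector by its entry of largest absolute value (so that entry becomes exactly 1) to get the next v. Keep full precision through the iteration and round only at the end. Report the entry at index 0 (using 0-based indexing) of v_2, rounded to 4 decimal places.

Gv0 = (2.00000, 5.00000); divide by 5.00000 → v1 = (0.40000, 1.00000)
Gv1 = (6.80000, 8.00000); divide by 8.00000 → v2 = (0.85000, 1.00000)
Requested entry of v2: 34/40 = 0.8500

0.8500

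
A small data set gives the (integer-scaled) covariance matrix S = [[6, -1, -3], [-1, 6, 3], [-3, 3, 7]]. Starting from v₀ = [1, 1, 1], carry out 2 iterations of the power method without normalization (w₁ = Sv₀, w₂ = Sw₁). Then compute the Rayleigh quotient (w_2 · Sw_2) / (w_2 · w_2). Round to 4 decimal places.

λ ≈ 10.3741

w1 = Sv₀ = (6·1 + (-1)·1 + (-3)·1; (-1)·1 + 6·1 + 3·1; (-3)·1 + 3·1 + 7·1) = (2, 8, 7)
w2 = Sw1 = (6·2 + (-1)·8 + (-3)·7; (-1)·2 + 6·8 + 3·7; (-3)·2 + 3·8 + 7·7) = (-17, 67, 67)
Sw2 = (-370, 620, 721)
w2·Sw2 = (-17)·(-370) + 67·620 + 67·721 = 96137; w2·w2 = (-17)·(-17) + 67·67 + 67·67 = 9267
λ ≈ 96137/9267 = 10.3741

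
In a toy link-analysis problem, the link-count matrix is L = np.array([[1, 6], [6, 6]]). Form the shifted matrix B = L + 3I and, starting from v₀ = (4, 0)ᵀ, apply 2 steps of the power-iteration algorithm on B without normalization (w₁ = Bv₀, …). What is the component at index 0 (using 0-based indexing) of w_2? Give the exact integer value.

B = L + 3I has rows (4, 6); (6, 9)
w1 = Bv₀ = (16, 24)
w2 = Bw1 = (208, 312)
Requested component of w2: 208

208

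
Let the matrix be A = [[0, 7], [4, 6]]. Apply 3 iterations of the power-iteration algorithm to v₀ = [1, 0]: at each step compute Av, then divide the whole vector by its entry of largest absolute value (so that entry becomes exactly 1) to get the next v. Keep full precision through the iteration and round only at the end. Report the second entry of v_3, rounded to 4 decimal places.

1.0000

Av0 = (0.00000, 4.00000); divide by 4.00000 → v1 = (0.00000, 1.00000)
Av1 = (7.00000, 6.00000); divide by 7.00000 → v2 = (1.00000, 0.85714)
Av2 = (6.00000, 9.14286); divide by 9.14286 → v3 = (0.65625, 1.00000)
Requested entry of v3: 256/256 = 1.0000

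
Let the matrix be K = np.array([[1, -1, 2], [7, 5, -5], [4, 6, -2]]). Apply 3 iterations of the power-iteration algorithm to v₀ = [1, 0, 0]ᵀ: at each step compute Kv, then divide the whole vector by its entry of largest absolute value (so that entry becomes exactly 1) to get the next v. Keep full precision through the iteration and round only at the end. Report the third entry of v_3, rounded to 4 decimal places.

Kv0 = (1.00000, 7.00000, 4.00000); divide by 7.00000 → v1 = (0.14286, 1.00000, 0.57143)
Kv1 = (0.28571, 3.14286, 5.42857); divide by 5.42857 → v2 = (0.05263, 0.57895, 1.00000)
Kv2 = (1.47368, -1.73684, 1.68421); divide by -1.73684 → v3 = (-0.84848, 1.00000, -0.96970)
Requested entry of v3: 64/-66 = -0.9697

-0.9697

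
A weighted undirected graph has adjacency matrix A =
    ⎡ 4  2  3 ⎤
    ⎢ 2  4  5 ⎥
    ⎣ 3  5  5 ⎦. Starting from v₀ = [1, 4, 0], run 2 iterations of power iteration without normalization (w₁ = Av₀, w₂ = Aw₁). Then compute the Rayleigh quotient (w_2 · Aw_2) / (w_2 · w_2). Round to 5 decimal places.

w1 = Av₀ = (4·1 + 2·4 + 3·0; 2·1 + 4·4 + 5·0; 3·1 + 5·4 + 5·0) = (12, 18, 23)
w2 = Aw1 = (4·12 + 2·18 + 3·23; 2·12 + 4·18 + 5·23; 3·12 + 5·18 + 5·23) = (153, 211, 241)
Aw2 = (1757, 2355, 2719)
w2·Aw2 = 153·1757 + 211·2355 + 241·2719 = 1421005; w2·w2 = 153·153 + 211·211 + 241·241 = 126011
λ ≈ 1421005/126011 = 11.27683

11.27683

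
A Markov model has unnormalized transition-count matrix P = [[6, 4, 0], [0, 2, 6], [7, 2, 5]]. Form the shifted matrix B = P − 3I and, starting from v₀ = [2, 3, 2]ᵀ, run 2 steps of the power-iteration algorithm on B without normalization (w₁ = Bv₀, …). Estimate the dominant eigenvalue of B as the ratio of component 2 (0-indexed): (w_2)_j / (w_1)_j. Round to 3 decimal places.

B = P − 3I has rows (3, 4, 0); (0, -1, 6); (7, 2, 2)
w1 = Bv₀ = (18, 9, 24)
w2 = Bw1 = (90, 135, 192)
Ratio: 192/24 = 8.000

8.000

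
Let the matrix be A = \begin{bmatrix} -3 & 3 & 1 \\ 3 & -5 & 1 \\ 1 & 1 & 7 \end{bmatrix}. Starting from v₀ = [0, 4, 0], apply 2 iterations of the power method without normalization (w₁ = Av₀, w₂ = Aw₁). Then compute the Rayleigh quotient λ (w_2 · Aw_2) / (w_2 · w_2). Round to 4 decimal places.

λ ≈ -6.8842

w1 = Av₀ = (12, -20, 4)
w2 = Aw1 = (-92, 140, 20)
Aw2 = (716, -956, 188)
w2·Aw2 = (-92)·716 + 140·(-956) + 20·188 = -195952; w2·w2 = (-92)·(-92) + 140·140 + 20·20 = 28464
λ ≈ -195952/28464 = -6.8842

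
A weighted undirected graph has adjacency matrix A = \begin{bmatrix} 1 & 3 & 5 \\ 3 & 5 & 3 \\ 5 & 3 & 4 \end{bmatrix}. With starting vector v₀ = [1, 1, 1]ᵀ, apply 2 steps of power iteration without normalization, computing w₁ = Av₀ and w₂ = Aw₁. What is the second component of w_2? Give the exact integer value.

118

w1 = Av₀ = (1·1 + 3·1 + 5·1; 3·1 + 5·1 + 3·1; 5·1 + 3·1 + 4·1) = (9, 11, 12)
w2 = Aw1 = (1·9 + 3·11 + 5·12; 3·9 + 5·11 + 3·12; 5·9 + 3·11 + 4·12) = (102, 118, 126)
The requested component of w2 is 118.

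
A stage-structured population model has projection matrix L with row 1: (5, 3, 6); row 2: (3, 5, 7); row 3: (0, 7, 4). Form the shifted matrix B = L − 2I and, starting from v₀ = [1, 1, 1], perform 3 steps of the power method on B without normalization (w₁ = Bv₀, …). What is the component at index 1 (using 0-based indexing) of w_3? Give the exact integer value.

1564

B = L − 2I has rows (3, 3, 6); (3, 3, 7); (0, 7, 2)
w1 = Bv₀ = (3·1 + 3·1 + 6·1; 3·1 + 3·1 + 7·1; 0·1 + 7·1 + 2·1) = (12, 13, 9)
w2 = Bw1 = (3·12 + 3·13 + 6·9; 3·12 + 3·13 + 7·9; 0·12 + 7·13 + 2·9) = (129, 138, 109)
w3 = Bw2 = (1455, 1564, 1184)
Requested component of w3: 1564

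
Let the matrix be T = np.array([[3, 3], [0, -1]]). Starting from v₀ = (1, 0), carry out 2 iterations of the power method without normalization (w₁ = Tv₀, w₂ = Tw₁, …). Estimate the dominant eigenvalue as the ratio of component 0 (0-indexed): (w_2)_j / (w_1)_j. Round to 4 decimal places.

w1 = Tv₀ = (3·1 + 3·0; 0·1 + (-1)·0) = (3, 0)
w2 = Tw1 = (3·3 + 3·0; 0·3 + (-1)·0) = (9, 0)
Ratio at component: 9 / 3 = 3.0000

λ ≈ 3.0000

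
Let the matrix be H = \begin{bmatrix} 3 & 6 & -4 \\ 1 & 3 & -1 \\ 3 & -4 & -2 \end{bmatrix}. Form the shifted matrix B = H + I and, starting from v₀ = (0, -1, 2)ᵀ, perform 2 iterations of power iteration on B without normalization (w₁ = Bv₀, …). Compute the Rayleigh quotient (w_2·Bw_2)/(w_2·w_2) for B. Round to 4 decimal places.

μ ≈ 5.6667

B = H + I has rows (4, 6, -4); (1, 4, -1); (3, -4, -1)
w1 = Bv₀ = (-14, -6, 2)
w2 = Bw1 = (-100, -40, -20)
Bw2 = (-560, -240, -120)
w2·Bw2 = 68000; w2·w2 = 12000; μ ≈ 68000/12000 = 5.6667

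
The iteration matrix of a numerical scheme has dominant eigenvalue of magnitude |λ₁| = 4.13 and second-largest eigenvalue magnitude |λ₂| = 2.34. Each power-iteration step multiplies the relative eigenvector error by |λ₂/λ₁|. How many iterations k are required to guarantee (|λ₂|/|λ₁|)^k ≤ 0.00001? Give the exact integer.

|λ₂/λ₁| = 2.34/4.13 = 0.56659
Need k ≥ ln(0.00001) / ln(0.56659) = -11.5129 / -0.5681 ≈ 20.265
Smallest integer k satisfying the bound: 21

21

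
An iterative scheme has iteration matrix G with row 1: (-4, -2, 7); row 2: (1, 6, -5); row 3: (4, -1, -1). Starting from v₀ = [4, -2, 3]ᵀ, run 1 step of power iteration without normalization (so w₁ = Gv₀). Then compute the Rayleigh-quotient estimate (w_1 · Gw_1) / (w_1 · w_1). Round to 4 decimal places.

7.6491

w1 = Gv₀ = ((-4)·4 + (-2)·(-2) + 7·3; 1·4 + 6·(-2) + (-5)·3; 4·4 + (-1)·(-2) + (-1)·3) = (9, -23, 15)
Gw1 = (115, -204, 44)
w1·Gw1 = 9·115 + (-23)·(-204) + 15·44 = 6387; w1·w1 = 9·9 + (-23)·(-23) + 15·15 = 835
λ ≈ 6387/835 = 7.6491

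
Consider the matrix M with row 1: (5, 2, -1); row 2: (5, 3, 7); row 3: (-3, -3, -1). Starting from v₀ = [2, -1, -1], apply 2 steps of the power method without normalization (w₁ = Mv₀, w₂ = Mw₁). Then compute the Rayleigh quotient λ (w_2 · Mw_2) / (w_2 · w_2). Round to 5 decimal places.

λ ≈ 6.61449

w1 = Mv₀ = (5·2 + 2·(-1) + (-1)·(-1); 5·2 + 3·(-1) + 7·(-1); (-3)·2 + (-3)·(-1) + (-1)·(-1)) = (9, 0, -2)
w2 = Mw1 = (5·9 + 2·0 + (-1)·(-2); 5·9 + 3·0 + 7·(-2); (-3)·9 + (-3)·0 + (-1)·(-2)) = (47, 31, -25)
Mw2 = (322, 153, -209)
w2·Mw2 = 47·322 + 31·153 + (-25)·(-209) = 25102; w2·w2 = 47·47 + 31·31 + (-25)·(-25) = 3795
λ ≈ 25102/3795 = 6.61449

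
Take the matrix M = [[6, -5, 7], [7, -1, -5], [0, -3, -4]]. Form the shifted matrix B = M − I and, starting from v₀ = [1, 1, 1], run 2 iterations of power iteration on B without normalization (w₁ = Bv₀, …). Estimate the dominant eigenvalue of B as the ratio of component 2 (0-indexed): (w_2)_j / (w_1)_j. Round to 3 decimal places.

-5.000

B = M − I has rows (5, -5, 7); (7, -2, -5); (0, -3, -5)
w1 = Bv₀ = (7, 0, -8)
w2 = Bw1 = (-21, 89, 40)
Ratio: 40/-8 = -5.000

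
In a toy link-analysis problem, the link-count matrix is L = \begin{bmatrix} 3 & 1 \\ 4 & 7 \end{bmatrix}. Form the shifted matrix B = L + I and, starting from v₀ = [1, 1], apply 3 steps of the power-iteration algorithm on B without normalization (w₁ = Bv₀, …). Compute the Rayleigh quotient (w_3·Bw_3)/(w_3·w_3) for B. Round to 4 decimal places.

B = L + I has rows (4, 1); (4, 8)
w1 = Bv₀ = (5, 12)
w2 = Bw1 = (32, 116)
w3 = Bw2 = (244, 1056)
Bw3 = (2032, 9424)
w3·Bw3 = 10447552; w3·w3 = 1174672; μ ≈ 10447552/1174672 = 8.8940

8.8940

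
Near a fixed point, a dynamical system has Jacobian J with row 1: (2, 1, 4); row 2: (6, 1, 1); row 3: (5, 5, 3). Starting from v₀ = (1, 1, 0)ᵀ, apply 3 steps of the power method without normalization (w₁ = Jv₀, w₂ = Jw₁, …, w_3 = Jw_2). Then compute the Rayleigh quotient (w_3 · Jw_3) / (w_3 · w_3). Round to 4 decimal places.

λ ≈ 9.2589

w1 = Jv₀ = (3, 7, 10)
w2 = Jw1 = (53, 35, 80)
w3 = Jw2 = (461, 433, 680)
Jw3 = (4075, 3879, 6510)
w3·Jw3 = 461·4075 + 433·3879 + 680·6510 = 7984982; w3·w3 = 461·461 + 433·433 + 680·680 = 862410
λ ≈ 7984982/862410 = 9.2589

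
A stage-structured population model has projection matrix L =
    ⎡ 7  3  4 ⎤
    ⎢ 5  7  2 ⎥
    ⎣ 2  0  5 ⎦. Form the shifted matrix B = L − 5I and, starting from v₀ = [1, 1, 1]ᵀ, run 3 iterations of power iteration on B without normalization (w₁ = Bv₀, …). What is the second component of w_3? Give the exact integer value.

435

B = L − 5I has rows (2, 3, 4); (5, 2, 2); (2, 0, 0)
w1 = Bv₀ = (2·1 + 3·1 + 4·1; 5·1 + 2·1 + 2·1; 2·1 + 0·1 + 0·1) = (9, 9, 2)
w2 = Bw1 = (2·9 + 3·9 + 4·2; 5·9 + 2·9 + 2·2; 2·9 + 0·9 + 0·2) = (53, 67, 18)
w3 = Bw2 = (379, 435, 106)
Requested component of w3: 435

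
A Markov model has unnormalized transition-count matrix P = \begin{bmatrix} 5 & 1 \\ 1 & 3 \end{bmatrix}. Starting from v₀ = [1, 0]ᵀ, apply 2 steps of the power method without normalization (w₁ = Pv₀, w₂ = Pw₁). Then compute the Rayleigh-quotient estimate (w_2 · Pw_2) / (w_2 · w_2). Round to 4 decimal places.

w1 = Pv₀ = (5, 1)
w2 = Pw1 = (26, 8)
Pw2 = (138, 50)
w2·Pw2 = 26·138 + 8·50 = 3988; w2·w2 = 26·26 + 8·8 = 740
λ ≈ 3988/740 = 5.3892

λ ≈ 5.3892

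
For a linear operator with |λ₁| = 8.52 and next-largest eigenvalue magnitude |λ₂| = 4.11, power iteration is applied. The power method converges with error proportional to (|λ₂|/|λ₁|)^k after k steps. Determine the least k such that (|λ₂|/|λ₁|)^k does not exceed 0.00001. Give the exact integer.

16

|λ₂/λ₁| = 4.11/8.52 = 0.48239
Need k ≥ ln(0.00001) / ln(0.48239) = -11.5129 / -0.7290 ≈ 15.793
Smallest integer k satisfying the bound: 16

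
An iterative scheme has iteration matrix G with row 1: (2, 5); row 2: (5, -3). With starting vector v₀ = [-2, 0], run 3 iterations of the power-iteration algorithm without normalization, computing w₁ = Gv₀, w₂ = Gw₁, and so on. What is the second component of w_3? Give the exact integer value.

-320

w1 = Gv₀ = (-4, -10)
w2 = Gw1 = (-58, 10)
w3 = Gw2 = (-66, -320)
The requested component of w3 is -320.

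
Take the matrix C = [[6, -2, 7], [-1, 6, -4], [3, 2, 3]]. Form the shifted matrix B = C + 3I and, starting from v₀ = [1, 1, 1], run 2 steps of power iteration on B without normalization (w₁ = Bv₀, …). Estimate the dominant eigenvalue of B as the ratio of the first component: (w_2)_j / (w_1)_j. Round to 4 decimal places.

B = C + 3I has rows (9, -2, 7); (-1, 9, -4); (3, 2, 6)
w1 = Bv₀ = (9·1 + (-2)·1 + 7·1; (-1)·1 + 9·1 + (-4)·1; 3·1 + 2·1 + 6·1) = (14, 4, 11)
w2 = Bw1 = (9·14 + (-2)·4 + 7·11; (-1)·14 + 9·4 + (-4)·11; 3·14 + 2·4 + 6·11) = (195, -22, 116)
Ratio: 195/14 = 13.9286

13.9286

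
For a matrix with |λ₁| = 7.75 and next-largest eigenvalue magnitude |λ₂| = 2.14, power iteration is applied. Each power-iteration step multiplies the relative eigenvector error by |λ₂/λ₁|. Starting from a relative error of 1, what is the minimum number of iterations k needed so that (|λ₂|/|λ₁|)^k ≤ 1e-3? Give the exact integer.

|λ₂/λ₁| = 2.14/7.75 = 0.27613
Need k ≥ ln(1e-3) / ln(0.27613) = -6.9078 / -1.2869 ≈ 5.368
Smallest integer k satisfying the bound: 6

6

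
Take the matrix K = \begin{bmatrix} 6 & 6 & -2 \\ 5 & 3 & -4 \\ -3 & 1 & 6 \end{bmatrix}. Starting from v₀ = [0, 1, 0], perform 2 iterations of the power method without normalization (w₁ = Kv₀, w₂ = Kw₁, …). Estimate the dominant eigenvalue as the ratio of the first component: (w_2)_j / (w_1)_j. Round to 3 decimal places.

w1 = Kv₀ = (6·0 + 6·1 + (-2)·0; 5·0 + 3·1 + (-4)·0; (-3)·0 + 1·1 + 6·0) = (6, 3, 1)
w2 = Kw1 = (6·6 + 6·3 + (-2)·1; 5·6 + 3·3 + (-4)·1; (-3)·6 + 1·3 + 6·1) = (52, 35, -9)
Ratio at component: 52 / 6 = 8.667

λ ≈ 8.667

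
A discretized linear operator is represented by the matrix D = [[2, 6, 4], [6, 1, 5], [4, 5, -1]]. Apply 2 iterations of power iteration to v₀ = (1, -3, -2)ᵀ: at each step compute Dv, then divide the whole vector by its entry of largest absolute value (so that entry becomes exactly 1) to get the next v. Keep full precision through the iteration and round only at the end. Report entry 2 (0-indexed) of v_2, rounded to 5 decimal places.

0.62245

Dv0 = (-24.000000, -7.000000, -9.000000); divide by -24.000000 → v1 = (1.000000, 0.291667, 0.375000)
Dv1 = (5.250000, 8.166667, 5.083333); divide by 8.166667 → v2 = (0.642857, 1.000000, 0.622449)
Requested entry of v2: -122/-196 = 0.62245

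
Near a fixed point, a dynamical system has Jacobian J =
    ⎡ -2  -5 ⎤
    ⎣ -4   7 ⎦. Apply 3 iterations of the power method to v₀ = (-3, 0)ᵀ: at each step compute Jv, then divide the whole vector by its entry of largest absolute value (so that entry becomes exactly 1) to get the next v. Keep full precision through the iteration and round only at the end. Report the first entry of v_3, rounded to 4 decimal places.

-0.2203

Jv0 = (6.00000, 12.00000); divide by 12.00000 → v1 = (0.50000, 1.00000)
Jv1 = (-6.00000, 5.00000); divide by -6.00000 → v2 = (1.00000, -0.83333)
Jv2 = (2.16667, -9.83333); divide by -9.83333 → v3 = (-0.22034, 1.00000)
Requested entry of v3: -156/708 = -0.2203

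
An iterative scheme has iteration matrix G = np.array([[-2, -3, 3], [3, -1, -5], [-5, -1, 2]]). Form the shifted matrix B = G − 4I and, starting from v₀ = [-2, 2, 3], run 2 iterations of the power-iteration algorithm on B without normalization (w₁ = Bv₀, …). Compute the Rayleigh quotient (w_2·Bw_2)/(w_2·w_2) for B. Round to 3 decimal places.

-3.378

B = G − 4I has rows (-6, -3, 3); (3, -5, -5); (-5, -1, -2)
w1 = Bv₀ = ((-6)·(-2) + (-3)·2 + 3·3; 3·(-2) + (-5)·2 + (-5)·3; (-5)·(-2) + (-1)·2 + (-2)·3) = (15, -31, 2)
w2 = Bw1 = ((-6)·15 + (-3)·(-31) + 3·2; 3·15 + (-5)·(-31) + (-5)·2; (-5)·15 + (-1)·(-31) + (-2)·2) = (9, 190, -48)
Bw2 = (-768, -683, -139)
w2·Bw2 = -130010; w2·w2 = 38485; μ ≈ -130010/38485 = -3.378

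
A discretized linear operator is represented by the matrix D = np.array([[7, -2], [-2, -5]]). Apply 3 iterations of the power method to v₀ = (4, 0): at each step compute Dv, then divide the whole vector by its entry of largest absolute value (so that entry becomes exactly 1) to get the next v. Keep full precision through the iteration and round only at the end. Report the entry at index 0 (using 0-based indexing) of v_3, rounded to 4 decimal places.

Dv0 = (28.00000, -8.00000); divide by 28.00000 → v1 = (1.00000, -0.28571)
Dv1 = (7.57143, -0.57143); divide by 7.57143 → v2 = (1.00000, -0.07547)
Dv2 = (7.15094, -1.62264); divide by 7.15094 → v3 = (1.00000, -0.22691)
Requested entry of v3: 1516/1516 = 1.0000

1.0000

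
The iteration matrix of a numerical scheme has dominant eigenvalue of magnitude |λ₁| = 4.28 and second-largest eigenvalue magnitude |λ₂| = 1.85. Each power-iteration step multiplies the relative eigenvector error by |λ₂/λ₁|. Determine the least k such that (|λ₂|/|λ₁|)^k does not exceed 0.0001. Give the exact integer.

|λ₂/λ₁| = 1.85/4.28 = 0.43224
Need k ≥ ln(0.0001) / ln(0.43224) = -9.2103 / -0.8388 ≈ 10.981
Smallest integer k satisfying the bound: 11

11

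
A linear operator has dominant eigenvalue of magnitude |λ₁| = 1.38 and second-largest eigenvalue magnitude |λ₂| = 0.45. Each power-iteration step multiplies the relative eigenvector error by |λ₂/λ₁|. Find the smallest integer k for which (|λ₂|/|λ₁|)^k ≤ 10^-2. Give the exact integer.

|λ₂/λ₁| = 0.45/1.38 = 0.32609
Need k ≥ ln(10^-2) / ln(0.32609) = -4.6052 / -1.1206 ≈ 4.110
Smallest integer k satisfying the bound: 5

5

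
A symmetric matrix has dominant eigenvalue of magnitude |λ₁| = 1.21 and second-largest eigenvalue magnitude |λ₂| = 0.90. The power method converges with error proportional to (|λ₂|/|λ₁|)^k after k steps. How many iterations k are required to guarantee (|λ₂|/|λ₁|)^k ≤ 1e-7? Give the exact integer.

55

|λ₂/λ₁| = 0.90/1.21 = 0.74380
Need k ≥ ln(1e-7) / ln(0.74380) = -16.1181 / -0.2960 ≈ 54.457
Smallest integer k satisfying the bound: 55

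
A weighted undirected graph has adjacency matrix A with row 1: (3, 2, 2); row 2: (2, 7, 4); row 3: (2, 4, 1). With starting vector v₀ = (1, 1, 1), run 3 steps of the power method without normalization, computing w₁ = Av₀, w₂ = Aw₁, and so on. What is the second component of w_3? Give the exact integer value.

w1 = Av₀ = (7, 13, 7)
w2 = Aw1 = (61, 133, 73)
w3 = Aw2 = (595, 1345, 727)
The requested component of w3 is 1345.

1345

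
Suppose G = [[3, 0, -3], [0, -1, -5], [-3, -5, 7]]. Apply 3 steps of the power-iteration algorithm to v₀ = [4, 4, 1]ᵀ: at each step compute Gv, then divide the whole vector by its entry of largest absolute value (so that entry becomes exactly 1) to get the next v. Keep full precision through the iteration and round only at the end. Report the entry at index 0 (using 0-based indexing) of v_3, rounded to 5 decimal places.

Gv0 = (9.000000, -9.000000, -25.000000); divide by -25.000000 → v1 = (-0.360000, 0.360000, 1.000000)
Gv1 = (-4.080000, -5.360000, 6.280000); divide by 6.280000 → v2 = (-0.649682, -0.853503, 1.000000)
Gv2 = (-4.949045, -4.146497, 13.216561); divide by 13.216561 → v3 = (-0.374458, -0.313735, 1.000000)
Requested entry of v3: 777/-2075 = -0.37446

-0.37446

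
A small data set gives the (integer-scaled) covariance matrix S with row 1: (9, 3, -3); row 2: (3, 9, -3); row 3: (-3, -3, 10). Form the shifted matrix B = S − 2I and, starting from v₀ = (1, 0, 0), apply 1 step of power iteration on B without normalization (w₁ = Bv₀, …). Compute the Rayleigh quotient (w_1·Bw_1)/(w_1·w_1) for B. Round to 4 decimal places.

B = S − 2I has rows (7, 3, -3); (3, 7, -3); (-3, -3, 8)
w1 = Bv₀ = (7, 3, -3)
Bw1 = (67, 51, -54)
w1·Bw1 = 784; w1·w1 = 67; μ ≈ 784/67 = 11.7015

μ ≈ 11.7015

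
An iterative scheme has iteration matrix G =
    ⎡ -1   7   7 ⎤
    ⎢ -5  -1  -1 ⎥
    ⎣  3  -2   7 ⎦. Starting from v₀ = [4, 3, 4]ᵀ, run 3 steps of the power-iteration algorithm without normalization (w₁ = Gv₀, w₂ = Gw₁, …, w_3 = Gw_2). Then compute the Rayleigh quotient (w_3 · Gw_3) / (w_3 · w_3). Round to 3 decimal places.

w1 = Gv₀ = ((-1)·4 + 7·3 + 7·4; (-5)·4 + (-1)·3 + (-1)·4; 3·4 + (-2)·3 + 7·4) = (45, -27, 34)
w2 = Gw1 = ((-1)·45 + 7·(-27) + 7·34; (-5)·45 + (-1)·(-27) + (-1)·34; 3·45 + (-2)·(-27) + 7·34) = (4, -232, 427)
w3 = Gw2 = (1361, -215, 3465)
Gw3 = (21389, -10055, 28768)
w3·Gw3 = 1361·21389 + (-215)·(-10055) + 3465·28768 = 130953374; w3·w3 = 1361·1361 + (-215)·(-215) + 3465·3465 = 13904771
λ ≈ 130953374/13904771 = 9.418

9.418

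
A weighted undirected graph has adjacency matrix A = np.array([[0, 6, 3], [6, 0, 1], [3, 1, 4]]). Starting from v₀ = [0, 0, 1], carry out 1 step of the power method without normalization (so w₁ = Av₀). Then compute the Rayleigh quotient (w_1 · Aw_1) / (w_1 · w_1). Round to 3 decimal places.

6.923

w1 = Av₀ = (3, 1, 4)
Aw1 = (18, 22, 26)
w1·Aw1 = 3·18 + 1·22 + 4·26 = 180; w1·w1 = 3·3 + 1·1 + 4·4 = 26
λ ≈ 180/26 = 6.923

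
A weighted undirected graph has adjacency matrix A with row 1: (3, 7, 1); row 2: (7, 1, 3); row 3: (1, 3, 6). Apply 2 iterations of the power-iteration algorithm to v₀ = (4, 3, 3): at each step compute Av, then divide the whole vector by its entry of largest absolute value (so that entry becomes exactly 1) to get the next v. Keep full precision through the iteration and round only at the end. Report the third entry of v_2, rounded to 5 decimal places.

0.81623

Av0 = (36.000000, 40.000000, 31.000000); divide by 40.000000 → v1 = (0.900000, 1.000000, 0.775000)
Av1 = (10.475000, 9.625000, 8.550000); divide by 10.475000 → v2 = (1.000000, 0.918854, 0.816229)
Requested entry of v2: 342/419 = 0.81623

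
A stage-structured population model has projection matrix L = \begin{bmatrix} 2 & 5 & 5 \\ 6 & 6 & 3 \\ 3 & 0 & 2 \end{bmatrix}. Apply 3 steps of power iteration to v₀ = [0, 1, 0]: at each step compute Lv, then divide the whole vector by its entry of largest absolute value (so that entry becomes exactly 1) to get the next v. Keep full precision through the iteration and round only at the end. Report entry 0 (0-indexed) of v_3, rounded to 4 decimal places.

0.7122

Lv0 = (5.00000, 6.00000, 0.00000); divide by 6.00000 → v1 = (0.83333, 1.00000, 0.00000)
Lv1 = (6.66667, 11.00000, 2.50000); divide by 11.00000 → v2 = (0.60606, 1.00000, 0.22727)
Lv2 = (7.34848, 10.31818, 2.27273); divide by 10.31818 → v3 = (0.71219, 1.00000, 0.22026)
Requested entry of v3: 485/681 = 0.7122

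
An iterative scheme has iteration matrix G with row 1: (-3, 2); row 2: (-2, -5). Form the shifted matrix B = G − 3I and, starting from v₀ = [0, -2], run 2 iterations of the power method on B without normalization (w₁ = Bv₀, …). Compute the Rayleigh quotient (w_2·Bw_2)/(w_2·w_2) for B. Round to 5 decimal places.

B = G − 3I has rows (-6, 2); (-2, -8)
w1 = Bv₀ = ((-6)·0 + 2·(-2); (-2)·0 + (-8)·(-2)) = (-4, 16)
w2 = Bw1 = ((-6)·(-4) + 2·16; (-2)·(-4) + (-8)·16) = (56, -120)
Bw2 = (-576, 848)
w2·Bw2 = -134016; w2·w2 = 17536; μ ≈ -134016/17536 = -7.64234

-7.64234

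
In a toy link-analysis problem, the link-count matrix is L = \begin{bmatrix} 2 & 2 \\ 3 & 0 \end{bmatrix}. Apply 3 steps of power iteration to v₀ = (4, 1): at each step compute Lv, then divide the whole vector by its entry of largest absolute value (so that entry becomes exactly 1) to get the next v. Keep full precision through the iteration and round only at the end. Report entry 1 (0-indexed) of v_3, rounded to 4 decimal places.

Lv0 = (10.00000, 12.00000); divide by 12.00000 → v1 = (0.83333, 1.00000)
Lv1 = (3.66667, 2.50000); divide by 3.66667 → v2 = (1.00000, 0.68182)
Lv2 = (3.36364, 3.00000); divide by 3.36364 → v3 = (1.00000, 0.89189)
Requested entry of v3: 132/148 = 0.8919

0.8919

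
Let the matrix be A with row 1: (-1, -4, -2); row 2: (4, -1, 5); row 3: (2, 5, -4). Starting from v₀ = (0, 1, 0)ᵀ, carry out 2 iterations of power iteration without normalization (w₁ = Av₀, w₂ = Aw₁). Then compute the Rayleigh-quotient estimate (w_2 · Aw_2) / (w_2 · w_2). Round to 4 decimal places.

λ ≈ -6.5046

w1 = Av₀ = ((-1)·0 + (-4)·1 + (-2)·0; 4·0 + (-1)·1 + 5·0; 2·0 + 5·1 + (-4)·0) = (-4, -1, 5)
w2 = Aw1 = ((-1)·(-4) + (-4)·(-1) + (-2)·5; 4·(-4) + (-1)·(-1) + 5·5; 2·(-4) + 5·(-1) + (-4)·5) = (-2, 10, -33)
Aw2 = (28, -183, 178)
w2·Aw2 = (-2)·28 + 10·(-183) + (-33)·178 = -7760; w2·w2 = (-2)·(-2) + 10·10 + (-33)·(-33) = 1193
λ ≈ -7760/1193 = -6.5046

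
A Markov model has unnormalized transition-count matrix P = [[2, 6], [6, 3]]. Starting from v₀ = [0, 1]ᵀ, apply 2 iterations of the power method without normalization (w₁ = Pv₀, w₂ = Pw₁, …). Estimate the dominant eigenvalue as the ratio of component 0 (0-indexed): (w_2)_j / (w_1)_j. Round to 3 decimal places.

5.000

w1 = Pv₀ = (2·0 + 6·1; 6·0 + 3·1) = (6, 3)
w2 = Pw1 = (2·6 + 6·3; 6·6 + 3·3) = (30, 45)
Ratio at component: 30 / 6 = 5.000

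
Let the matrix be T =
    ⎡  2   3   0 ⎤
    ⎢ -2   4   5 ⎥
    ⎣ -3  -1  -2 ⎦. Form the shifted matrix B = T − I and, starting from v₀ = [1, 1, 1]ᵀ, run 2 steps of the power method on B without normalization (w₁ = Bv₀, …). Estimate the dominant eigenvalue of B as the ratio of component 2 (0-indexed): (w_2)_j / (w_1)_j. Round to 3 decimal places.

B = T − I has rows (1, 3, 0); (-2, 3, 5); (-3, -1, -3)
w1 = Bv₀ = (4, 6, -7)
w2 = Bw1 = (22, -25, 3)
Ratio: 3/-7 = -0.429

μ ≈ -0.429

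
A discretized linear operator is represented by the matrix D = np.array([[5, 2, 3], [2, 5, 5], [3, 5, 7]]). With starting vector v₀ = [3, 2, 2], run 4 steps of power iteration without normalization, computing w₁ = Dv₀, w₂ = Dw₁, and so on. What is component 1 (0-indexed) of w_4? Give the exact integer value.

57066

w1 = Dv₀ = (25, 26, 33)
w2 = Dw1 = (276, 345, 436)
w3 = Dw2 = (3378, 4457, 5605)
w4 = Dw3 = (42619, 57066, 71654)
The requested component of w4 is 57066.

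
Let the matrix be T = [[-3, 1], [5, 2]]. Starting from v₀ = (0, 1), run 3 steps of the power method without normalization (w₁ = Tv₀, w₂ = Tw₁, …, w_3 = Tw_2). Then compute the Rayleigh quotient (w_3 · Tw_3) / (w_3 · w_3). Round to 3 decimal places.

2.690

w1 = Tv₀ = ((-3)·0 + 1·1; 5·0 + 2·1) = (1, 2)
w2 = Tw1 = ((-3)·1 + 1·2; 5·1 + 2·2) = (-1, 9)
w3 = Tw2 = (12, 13)
Tw3 = (-23, 86)
w3·Tw3 = 12·(-23) + 13·86 = 842; w3·w3 = 12·12 + 13·13 = 313
λ ≈ 842/313 = 2.690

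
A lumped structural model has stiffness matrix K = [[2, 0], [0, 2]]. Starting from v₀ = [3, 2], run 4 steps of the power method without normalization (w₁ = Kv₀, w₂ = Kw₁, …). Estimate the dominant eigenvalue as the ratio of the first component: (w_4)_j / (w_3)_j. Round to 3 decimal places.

w1 = Kv₀ = (2·3 + 0·2; 0·3 + 2·2) = (6, 4)
w2 = Kw1 = (2·6 + 0·4; 0·6 + 2·4) = (12, 8)
w3 = Kw2 = (24, 16)
w4 = Kw3 = (48, 32)
Ratio at component: 48 / 24 = 2.000

λ ≈ 2.000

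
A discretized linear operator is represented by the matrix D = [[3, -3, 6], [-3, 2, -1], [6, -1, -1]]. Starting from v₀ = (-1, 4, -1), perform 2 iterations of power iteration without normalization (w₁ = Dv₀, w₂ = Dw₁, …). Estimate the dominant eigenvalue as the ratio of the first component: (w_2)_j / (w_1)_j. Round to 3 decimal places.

7.286

w1 = Dv₀ = (3·(-1) + (-3)·4 + 6·(-1); (-3)·(-1) + 2·4 + (-1)·(-1); 6·(-1) + (-1)·4 + (-1)·(-1)) = (-21, 12, -9)
w2 = Dw1 = (3·(-21) + (-3)·12 + 6·(-9); (-3)·(-21) + 2·12 + (-1)·(-9); 6·(-21) + (-1)·12 + (-1)·(-9)) = (-153, 96, -129)
Ratio at component: -153 / -21 = 7.286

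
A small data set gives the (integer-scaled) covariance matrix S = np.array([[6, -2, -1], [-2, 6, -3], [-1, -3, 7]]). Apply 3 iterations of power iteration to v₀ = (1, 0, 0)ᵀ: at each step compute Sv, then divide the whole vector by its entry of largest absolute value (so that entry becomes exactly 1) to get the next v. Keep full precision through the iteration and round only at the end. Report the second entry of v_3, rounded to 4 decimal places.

Sv0 = (6.00000, -2.00000, -1.00000); divide by 6.00000 → v1 = (1.00000, -0.33333, -0.16667)
Sv1 = (6.83333, -3.50000, -1.16667); divide by 6.83333 → v2 = (1.00000, -0.51220, -0.17073)
Sv2 = (7.19512, -4.56098, -0.65854); divide by 7.19512 → v3 = (1.00000, -0.63390, -0.09153)
Requested entry of v3: -187/295 = -0.6339

-0.6339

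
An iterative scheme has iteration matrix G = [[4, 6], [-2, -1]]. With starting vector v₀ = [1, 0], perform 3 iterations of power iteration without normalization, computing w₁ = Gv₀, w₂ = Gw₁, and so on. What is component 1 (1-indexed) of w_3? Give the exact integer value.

-20

w1 = Gv₀ = (4·1 + 6·0; (-2)·1 + (-1)·0) = (4, -2)
w2 = Gw1 = (4·4 + 6·(-2); (-2)·4 + (-1)·(-2)) = (4, -6)
w3 = Gw2 = (-20, -2)
The requested component of w3 is -20.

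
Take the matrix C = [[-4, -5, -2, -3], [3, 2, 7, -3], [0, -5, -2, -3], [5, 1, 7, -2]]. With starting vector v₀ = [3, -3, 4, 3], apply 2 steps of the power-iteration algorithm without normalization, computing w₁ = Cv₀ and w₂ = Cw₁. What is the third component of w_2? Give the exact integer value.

w1 = Cv₀ = ((-4)·3 + (-5)·(-3) + (-2)·4 + (-3)·3; 3·3 + 2·(-3) + 7·4 + (-3)·3; 0·3 + (-5)·(-3) + (-2)·4 + (-3)·3; 5·3 + 1·(-3) + 7·4 + (-2)·3) = (-14, 22, -2, 34)
w2 = Cw1 = ((-4)·(-14) + (-5)·22 + (-2)·(-2) + (-3)·34; 3·(-14) + 2·22 + 7·(-2) + (-3)·34; 0·(-14) + (-5)·22 + (-2)·(-2) + (-3)·34; 5·(-14) + 1·22 + 7·(-2) + (-2)·34) = (-152, -114, -208, -130)
The requested component of w2 is -208.

-208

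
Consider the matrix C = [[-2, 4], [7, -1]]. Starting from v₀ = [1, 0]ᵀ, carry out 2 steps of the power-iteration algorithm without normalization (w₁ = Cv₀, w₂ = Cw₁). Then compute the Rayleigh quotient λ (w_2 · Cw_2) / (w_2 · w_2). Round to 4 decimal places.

-6.7447

w1 = Cv₀ = (-2, 7)
w2 = Cw1 = (32, -21)
Cw2 = (-148, 245)
w2·Cw2 = 32·(-148) + (-21)·245 = -9881; w2·w2 = 32·32 + (-21)·(-21) = 1465
λ ≈ -9881/1465 = -6.7447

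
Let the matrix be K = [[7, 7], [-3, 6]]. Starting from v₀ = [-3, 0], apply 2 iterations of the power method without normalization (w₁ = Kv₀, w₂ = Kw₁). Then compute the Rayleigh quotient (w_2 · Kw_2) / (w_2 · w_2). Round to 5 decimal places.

w1 = Kv₀ = (7·(-3) + 7·0; (-3)·(-3) + 6·0) = (-21, 9)
w2 = Kw1 = (7·(-21) + 7·9; (-3)·(-21) + 6·9) = (-84, 117)
Kw2 = (231, 954)
w2·Kw2 = (-84)·231 + 117·954 = 92214; w2·w2 = (-84)·(-84) + 117·117 = 20745
λ ≈ 92214/20745 = 4.44512

4.44512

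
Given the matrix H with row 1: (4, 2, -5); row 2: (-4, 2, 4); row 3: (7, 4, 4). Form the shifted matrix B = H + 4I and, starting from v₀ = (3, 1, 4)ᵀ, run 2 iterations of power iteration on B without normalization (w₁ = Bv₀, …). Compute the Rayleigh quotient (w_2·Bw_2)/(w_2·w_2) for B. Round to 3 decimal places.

B = H + 4I has rows (8, 2, -5); (-4, 6, 4); (7, 4, 8)
w1 = Bv₀ = (8·3 + 2·1 + (-5)·4; (-4)·3 + 6·1 + 4·4; 7·3 + 4·1 + 8·4) = (6, 10, 57)
w2 = Bw1 = (8·6 + 2·10 + (-5)·57; (-4)·6 + 6·10 + 4·57; 7·6 + 4·10 + 8·57) = (-217, 264, 538)
Bw2 = (-3898, 4604, 3841)
w2·Bw2 = 4127780; w2·w2 = 406229; μ ≈ 4127780/406229 = 10.161

10.161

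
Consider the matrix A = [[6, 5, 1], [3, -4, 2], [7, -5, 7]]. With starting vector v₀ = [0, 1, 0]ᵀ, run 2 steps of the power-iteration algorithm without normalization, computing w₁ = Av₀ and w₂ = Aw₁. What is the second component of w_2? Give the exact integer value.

w1 = Av₀ = (5, -4, -5)
w2 = Aw1 = (5, 21, 20)
The requested component of w2 is 21.

21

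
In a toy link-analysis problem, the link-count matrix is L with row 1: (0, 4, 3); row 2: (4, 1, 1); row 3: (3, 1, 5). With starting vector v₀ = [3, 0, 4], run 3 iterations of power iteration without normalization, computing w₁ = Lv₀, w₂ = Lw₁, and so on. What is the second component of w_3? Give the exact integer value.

894

w1 = Lv₀ = (0·3 + 4·0 + 3·4; 4·3 + 1·0 + 1·4; 3·3 + 1·0 + 5·4) = (12, 16, 29)
w2 = Lw1 = (0·12 + 4·16 + 3·29; 4·12 + 1·16 + 1·29; 3·12 + 1·16 + 5·29) = (151, 93, 197)
w3 = Lw2 = (963, 894, 1531)
The requested component of w3 is 894.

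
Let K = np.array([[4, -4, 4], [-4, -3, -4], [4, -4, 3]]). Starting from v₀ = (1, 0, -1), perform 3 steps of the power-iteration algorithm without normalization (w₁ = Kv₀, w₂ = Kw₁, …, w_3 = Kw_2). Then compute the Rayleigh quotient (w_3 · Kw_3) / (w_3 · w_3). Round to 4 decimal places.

w1 = Kv₀ = (0, 0, 1)
w2 = Kw1 = (4, -4, 3)
w3 = Kw2 = (44, -16, 41)
Kw3 = (404, -292, 363)
w3·Kw3 = 44·404 + (-16)·(-292) + 41·363 = 37331; w3·w3 = 44·44 + (-16)·(-16) + 41·41 = 3873
λ ≈ 37331/3873 = 9.6388

λ ≈ 9.6388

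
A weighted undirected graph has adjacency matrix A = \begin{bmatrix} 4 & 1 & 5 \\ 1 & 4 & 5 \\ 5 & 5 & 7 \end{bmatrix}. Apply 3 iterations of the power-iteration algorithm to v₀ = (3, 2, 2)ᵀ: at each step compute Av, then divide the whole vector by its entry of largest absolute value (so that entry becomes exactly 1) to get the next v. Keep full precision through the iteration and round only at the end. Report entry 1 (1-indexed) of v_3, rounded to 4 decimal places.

Av0 = (24.00000, 21.00000, 39.00000); divide by 39.00000 → v1 = (0.61538, 0.53846, 1.00000)
Av1 = (8.00000, 7.76923, 12.76923); divide by 12.76923 → v2 = (0.62651, 0.60843, 1.00000)
Av2 = (8.11446, 8.06024, 13.17470); divide by 13.17470 → v3 = (0.61591, 0.61180, 1.00000)
Requested entry of v3: 4041/6561 = 0.6159

0.6159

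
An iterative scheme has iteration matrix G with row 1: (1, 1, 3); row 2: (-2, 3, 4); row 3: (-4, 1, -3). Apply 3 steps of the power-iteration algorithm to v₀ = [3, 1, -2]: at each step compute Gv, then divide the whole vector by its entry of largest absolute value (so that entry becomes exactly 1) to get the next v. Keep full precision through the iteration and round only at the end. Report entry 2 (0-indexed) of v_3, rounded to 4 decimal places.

Gv0 = (-2.00000, -11.00000, -5.00000); divide by -11.00000 → v1 = (0.18182, 1.00000, 0.45455)
Gv1 = (2.54545, 4.45455, -1.09091); divide by 4.45455 → v2 = (0.57143, 1.00000, -0.24490)
Gv2 = (0.83673, 0.87755, -0.55102); divide by 0.87755 → v3 = (0.95349, 1.00000, -0.62791)
Requested entry of v3: 27/-43 = -0.6279

-0.6279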